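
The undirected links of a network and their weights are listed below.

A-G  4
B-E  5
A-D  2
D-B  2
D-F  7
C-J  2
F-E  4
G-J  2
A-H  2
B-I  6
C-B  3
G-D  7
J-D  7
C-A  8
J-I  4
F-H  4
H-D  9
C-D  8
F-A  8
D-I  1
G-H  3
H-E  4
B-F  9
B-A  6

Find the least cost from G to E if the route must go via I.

Shortest G→I: G–J–I = 6
Shortest I→E: I–D–B–E = 8
Total via I: 6 + 8 = 14.

14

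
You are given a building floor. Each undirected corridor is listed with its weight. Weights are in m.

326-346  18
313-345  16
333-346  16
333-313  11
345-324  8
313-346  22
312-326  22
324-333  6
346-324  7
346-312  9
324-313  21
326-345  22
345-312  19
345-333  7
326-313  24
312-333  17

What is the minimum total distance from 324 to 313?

17 m

Settle nodes by increasing distance from 324:
324: 0
333: 6  (via 324)
346: 7  (via 324)
345: 8  (via 324)
312: 16  (via 346)
313: 17  (via 333)
Shortest route: 324 → 333 → 313 = 17 m.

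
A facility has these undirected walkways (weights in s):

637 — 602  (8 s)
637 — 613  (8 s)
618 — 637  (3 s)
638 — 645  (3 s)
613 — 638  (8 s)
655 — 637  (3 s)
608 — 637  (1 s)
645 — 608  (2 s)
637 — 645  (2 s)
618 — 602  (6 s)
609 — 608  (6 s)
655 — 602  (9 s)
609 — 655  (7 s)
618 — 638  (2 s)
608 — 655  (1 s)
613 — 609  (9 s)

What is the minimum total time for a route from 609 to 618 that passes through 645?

13 s

Best 609 to 645: 609 → 608 → 645 costing 8
Best 645 to 618: 645 → 637 → 618 costing 5
Total via 645: 8 + 5 = 13 s.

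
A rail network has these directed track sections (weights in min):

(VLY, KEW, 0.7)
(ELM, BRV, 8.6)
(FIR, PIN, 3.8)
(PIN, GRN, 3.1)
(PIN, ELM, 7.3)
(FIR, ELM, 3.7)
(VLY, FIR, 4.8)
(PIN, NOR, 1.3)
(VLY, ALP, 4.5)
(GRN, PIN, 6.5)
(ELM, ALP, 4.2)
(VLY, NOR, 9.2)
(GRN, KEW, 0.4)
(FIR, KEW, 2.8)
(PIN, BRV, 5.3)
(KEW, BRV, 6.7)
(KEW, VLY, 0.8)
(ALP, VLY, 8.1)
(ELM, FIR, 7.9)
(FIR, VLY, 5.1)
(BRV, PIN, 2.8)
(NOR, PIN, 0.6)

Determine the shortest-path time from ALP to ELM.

Settle nodes by increasing distance from ALP:
ALP: 0
VLY: 8.1  (via ALP)
KEW: 8.8  (via VLY)
FIR: 12.9  (via VLY)
BRV: 15.5  (via KEW)
ELM: 16.6  (via FIR)
Shortest route: ALP → VLY → FIR → ELM = 16.6 min.

16.6 min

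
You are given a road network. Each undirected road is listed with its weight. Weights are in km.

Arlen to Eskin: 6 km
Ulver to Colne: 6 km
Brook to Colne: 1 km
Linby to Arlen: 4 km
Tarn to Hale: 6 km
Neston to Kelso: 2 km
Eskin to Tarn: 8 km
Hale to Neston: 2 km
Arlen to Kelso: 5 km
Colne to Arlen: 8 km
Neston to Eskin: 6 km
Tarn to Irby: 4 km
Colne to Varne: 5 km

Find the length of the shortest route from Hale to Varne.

Compare a few routes:
Hale–Tarn–Eskin–Neston–Kelso–Arlen–Colne–Varne: 6+8+6+2+5+8+5 = 40
Hale–Neston–Kelso–Arlen–Colne–Varne: 2+2+5+8+5 = 22
Hale–Neston–Eskin–Arlen–Colne–Varne: 2+6+6+8+5 = 27
Hale–Tarn–Eskin–Arlen–Colne–Varne: 6+8+6+8+5 = 33
The minimum is 22 km via Hale–Neston–Kelso–Arlen–Colne–Varne.

22 km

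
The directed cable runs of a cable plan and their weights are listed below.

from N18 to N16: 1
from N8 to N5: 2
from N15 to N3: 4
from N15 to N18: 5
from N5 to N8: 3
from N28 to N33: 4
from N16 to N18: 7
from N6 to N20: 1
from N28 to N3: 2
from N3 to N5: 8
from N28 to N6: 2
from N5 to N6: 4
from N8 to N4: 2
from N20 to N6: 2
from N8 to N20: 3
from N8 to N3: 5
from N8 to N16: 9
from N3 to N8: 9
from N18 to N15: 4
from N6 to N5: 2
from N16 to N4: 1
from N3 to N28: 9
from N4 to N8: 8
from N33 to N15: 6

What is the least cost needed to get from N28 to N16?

Settle nodes by increasing distance from N28:
N28: 0
N3: 2  (via N28)
N6: 2  (via N28)
N20: 3  (via N6)
N33: 4  (via N28)
N5: 4  (via N6)
N8: 7  (via N5)
N4: 9  (via N8)
N15: 10  (via N33)
N18: 15  (via N15)
N16: 16  (via N8)
Shortest route: N28–N6–N5–N8–N16 = 16.

16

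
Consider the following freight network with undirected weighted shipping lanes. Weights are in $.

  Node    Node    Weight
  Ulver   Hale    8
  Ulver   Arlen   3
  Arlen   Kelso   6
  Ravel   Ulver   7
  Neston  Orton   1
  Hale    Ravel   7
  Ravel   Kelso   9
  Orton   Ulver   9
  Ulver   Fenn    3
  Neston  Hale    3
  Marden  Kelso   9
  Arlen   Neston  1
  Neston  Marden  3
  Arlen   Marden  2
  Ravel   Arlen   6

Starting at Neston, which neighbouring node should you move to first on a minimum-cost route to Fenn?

Arlen

Enumerating some paths:
Neston - Marden - Arlen - Ulver - Fenn: 3+2+3+3 = 11
Neston - Arlen - Ulver - Fenn: 1+3+3 = 7
Neston - Orton - Ulver - Fenn: 1+9+3 = 13
The minimum is $7 via Neston - Arlen - Ulver - Fenn.
So from Neston the first move is to Arlen.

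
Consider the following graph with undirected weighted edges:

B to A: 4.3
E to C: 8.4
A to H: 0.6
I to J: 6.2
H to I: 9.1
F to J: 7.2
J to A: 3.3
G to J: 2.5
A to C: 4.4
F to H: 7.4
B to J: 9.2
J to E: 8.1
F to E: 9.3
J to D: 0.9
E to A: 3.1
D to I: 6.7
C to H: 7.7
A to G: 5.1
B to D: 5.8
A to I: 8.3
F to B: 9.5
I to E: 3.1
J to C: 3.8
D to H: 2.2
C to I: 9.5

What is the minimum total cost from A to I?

Shortest distances from A:
A: 0
H: 0.6  (via A)
D: 2.8  (via H)
E: 3.1  (via A)
J: 3.3  (via A)
B: 4.3  (via A)
C: 4.4  (via A)
G: 5.1  (via A)
I: 6.2  (via E)
Shortest route: A–E–I = 6.2.

6.2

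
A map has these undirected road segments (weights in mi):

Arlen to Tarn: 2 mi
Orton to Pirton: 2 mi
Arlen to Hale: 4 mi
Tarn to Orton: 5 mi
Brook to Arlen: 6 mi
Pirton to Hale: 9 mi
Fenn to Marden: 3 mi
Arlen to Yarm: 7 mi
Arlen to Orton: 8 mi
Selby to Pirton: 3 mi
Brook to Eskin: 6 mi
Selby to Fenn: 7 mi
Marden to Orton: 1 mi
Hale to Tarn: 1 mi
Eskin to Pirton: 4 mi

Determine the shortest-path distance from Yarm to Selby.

Compare a few routes:
Yarm → Arlen → Orton → Pirton → Selby: 7+8+2+3 = 20
Yarm → Arlen → Tarn → Orton → Pirton → Selby: 7+2+5+2+3 = 19
Yarm → Arlen → Hale → Tarn → Orton → Pirton → Selby: 7+4+1+5+2+3 = 22
Yarm → Arlen → Tarn → Hale → Pirton → Selby: 7+2+1+9+3 = 22
Cheapest is Yarm → Arlen → Tarn → Orton → Pirton → Selby at 19 mi.

19 mi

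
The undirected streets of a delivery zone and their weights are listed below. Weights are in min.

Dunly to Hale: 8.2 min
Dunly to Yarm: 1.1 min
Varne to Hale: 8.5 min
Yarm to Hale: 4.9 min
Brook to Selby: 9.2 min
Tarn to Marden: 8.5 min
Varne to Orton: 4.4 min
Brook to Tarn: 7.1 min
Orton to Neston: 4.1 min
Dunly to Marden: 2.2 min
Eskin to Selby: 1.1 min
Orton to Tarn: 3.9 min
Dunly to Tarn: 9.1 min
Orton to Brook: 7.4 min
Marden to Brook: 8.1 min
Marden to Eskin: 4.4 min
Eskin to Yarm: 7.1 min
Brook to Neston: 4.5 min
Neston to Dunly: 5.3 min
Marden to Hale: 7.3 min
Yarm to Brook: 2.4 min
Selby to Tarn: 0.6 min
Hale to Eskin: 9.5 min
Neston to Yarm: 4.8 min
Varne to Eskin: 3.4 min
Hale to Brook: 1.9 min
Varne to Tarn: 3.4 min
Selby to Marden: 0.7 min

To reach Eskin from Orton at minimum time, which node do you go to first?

Enumerating some paths:
Orton → Varne → Eskin: 4.4+3.4 = 7.8
Orton → Tarn → Selby → Eskin: 3.9+0.6+1.1 = 5.6
The minimum is 5.6 min via Orton → Tarn → Selby → Eskin.
So from Orton the first move is to Tarn.

Tarn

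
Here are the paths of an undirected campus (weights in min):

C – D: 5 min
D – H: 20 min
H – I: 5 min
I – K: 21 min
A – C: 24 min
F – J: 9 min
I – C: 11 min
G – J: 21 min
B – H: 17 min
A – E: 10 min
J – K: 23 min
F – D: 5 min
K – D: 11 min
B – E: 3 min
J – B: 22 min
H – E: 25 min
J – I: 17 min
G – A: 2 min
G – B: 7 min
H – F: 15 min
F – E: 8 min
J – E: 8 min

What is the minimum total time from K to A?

34 min

Shortest distances from K:
K: 0
D: 11  (via K)
C: 16  (via D)
F: 16  (via D)
I: 21  (via K)
J: 23  (via K)
E: 24  (via F)
H: 26  (via I)
B: 27  (via E)
A: 34  (via E)
Shortest route: K–D–F–E–A = 34 min.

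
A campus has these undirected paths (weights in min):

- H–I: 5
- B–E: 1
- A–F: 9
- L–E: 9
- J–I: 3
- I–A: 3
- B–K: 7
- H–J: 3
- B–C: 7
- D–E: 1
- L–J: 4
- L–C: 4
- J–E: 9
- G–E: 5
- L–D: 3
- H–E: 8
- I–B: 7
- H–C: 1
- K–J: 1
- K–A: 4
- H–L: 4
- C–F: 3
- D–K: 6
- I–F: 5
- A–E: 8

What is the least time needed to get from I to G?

13 min

Running Dijkstra from I:
I: 0
A: 3  (via I)
J: 3  (via I)
K: 4  (via J)
F: 5  (via I)
H: 5  (via I)
C: 6  (via H)
B: 7  (via I)
L: 7  (via J)
E: 8  (via B)
D: 9  (via E)
G: 13  (via E)
Shortest route: I–B–E–G = 13 min.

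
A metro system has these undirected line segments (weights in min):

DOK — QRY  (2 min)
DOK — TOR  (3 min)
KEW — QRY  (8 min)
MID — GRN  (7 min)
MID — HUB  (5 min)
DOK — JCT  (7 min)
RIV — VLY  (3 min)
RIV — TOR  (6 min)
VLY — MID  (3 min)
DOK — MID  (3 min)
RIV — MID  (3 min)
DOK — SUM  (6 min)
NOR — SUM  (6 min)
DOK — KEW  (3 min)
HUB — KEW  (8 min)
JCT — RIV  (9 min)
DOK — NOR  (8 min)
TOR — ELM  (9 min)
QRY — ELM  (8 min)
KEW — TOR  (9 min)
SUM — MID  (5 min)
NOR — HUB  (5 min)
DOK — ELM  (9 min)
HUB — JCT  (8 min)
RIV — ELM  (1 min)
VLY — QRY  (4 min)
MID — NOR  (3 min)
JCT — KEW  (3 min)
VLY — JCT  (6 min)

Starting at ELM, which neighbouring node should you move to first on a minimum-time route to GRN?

RIV

Compare a few routes:
ELM–RIV–VLY–MID–GRN: 1+3+3+7 = 14
ELM–RIV–MID–GRN: 1+3+7 = 11
The minimum is 11 min via ELM–RIV–MID–GRN.
So from ELM the first move is to RIV.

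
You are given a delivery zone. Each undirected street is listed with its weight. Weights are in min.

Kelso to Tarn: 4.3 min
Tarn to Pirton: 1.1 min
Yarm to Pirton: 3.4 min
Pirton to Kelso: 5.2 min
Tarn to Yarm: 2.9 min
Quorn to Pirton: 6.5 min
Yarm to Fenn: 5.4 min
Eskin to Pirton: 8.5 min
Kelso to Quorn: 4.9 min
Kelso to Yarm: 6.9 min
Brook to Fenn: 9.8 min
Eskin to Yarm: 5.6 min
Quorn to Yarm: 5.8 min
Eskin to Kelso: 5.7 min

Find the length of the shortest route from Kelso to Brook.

Compare a few routes:
Kelso → Tarn → Yarm → Fenn → Brook: 4.3+2.9+5.4+9.8 = 22.4
Kelso → Yarm → Fenn → Brook: 6.9+5.4+9.8 = 22.1
Kelso → Tarn → Pirton → Yarm → Fenn → Brook: 4.3+1.1+3.4+5.4+9.8 = 24
Kelso → Pirton → Yarm → Fenn → Brook: 5.2+3.4+5.4+9.8 = 23.8
The minimum is 22.1 min via Kelso → Yarm → Fenn → Brook.

22.1 min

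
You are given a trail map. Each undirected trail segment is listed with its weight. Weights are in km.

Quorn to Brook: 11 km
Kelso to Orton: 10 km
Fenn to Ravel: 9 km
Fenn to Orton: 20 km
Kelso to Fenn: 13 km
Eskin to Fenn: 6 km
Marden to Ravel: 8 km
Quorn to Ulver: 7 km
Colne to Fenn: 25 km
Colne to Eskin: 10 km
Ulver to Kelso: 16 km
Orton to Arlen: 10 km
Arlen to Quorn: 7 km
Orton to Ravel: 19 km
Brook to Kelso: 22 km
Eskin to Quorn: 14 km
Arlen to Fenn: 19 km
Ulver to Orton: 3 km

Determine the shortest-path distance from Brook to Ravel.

Enumerating some paths:
Brook–Kelso–Fenn–Ravel: 22+13+9 = 44
Brook–Quorn–Ulver–Orton–Ravel: 11+7+3+19 = 40
Brook–Quorn–Arlen–Fenn–Ravel: 11+7+19+9 = 46
The minimum is 40 km via Brook–Quorn–Ulver–Orton–Ravel.

40 km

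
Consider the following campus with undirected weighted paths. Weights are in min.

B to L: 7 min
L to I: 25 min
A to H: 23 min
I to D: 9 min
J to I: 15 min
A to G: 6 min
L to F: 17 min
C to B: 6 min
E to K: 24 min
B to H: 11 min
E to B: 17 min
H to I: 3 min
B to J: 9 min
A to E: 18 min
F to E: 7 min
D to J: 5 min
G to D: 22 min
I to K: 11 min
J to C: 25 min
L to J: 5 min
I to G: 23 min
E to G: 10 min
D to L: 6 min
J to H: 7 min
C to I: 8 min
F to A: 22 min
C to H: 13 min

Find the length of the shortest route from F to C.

Enumerating some paths:
F → E → B → C: 7+17+6 = 30
F → L → J → B → C: 17+5+9+6 = 37
The minimum is 30 min via F → E → B → C.

30 min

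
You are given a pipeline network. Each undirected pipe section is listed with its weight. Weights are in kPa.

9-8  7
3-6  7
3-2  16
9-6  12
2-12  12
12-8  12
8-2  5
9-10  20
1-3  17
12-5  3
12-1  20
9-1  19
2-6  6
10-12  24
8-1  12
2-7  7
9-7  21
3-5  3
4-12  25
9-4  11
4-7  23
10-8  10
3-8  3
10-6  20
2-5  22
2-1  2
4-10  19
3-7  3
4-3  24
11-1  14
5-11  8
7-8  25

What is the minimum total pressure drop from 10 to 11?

24 kPa

Enumerating some paths:
10–8–2–1–11: 10+5+2+14 = 31
10–8–3–5–11: 10+3+3+8 = 24
Cheapest is 10–8–3–5–11 at 24 kPa.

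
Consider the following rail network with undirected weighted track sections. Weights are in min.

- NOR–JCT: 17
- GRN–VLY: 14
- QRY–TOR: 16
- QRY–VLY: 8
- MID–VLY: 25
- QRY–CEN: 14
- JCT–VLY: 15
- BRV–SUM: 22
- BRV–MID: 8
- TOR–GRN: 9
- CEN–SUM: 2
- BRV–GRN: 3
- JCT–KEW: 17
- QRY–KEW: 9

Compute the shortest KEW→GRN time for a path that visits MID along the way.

53 min

Shortest KEW→MID: KEW → QRY → VLY → MID = 42
Best MID to GRN: MID → BRV → GRN costing 11
Total via MID: 42 + 11 = 53 min.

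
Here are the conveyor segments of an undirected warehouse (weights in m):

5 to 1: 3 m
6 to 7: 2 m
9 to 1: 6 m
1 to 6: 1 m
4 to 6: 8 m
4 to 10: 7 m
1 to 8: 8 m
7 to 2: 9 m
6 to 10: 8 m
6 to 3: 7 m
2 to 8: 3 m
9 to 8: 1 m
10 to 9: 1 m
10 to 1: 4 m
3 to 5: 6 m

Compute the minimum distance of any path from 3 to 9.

Enumerating some paths:
3–5–1–9: 6+3+6 = 15
3–5–1–10–9: 6+3+4+1 = 14
3–6–1–9: 7+1+6 = 14
3–6–1–10–9: 7+1+4+1 = 13
Cheapest is 3–6–1–10–9 at 13 m.

13 m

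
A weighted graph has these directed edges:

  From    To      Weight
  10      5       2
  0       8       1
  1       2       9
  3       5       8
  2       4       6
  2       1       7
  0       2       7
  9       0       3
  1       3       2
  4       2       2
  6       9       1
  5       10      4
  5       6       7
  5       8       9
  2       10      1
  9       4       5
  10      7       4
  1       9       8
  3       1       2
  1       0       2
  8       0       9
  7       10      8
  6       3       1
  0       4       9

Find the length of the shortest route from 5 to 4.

13

Candidate routes:
5 → 6 → 9 → 4: 7+1+5 = 13
5 → 6 → 3 → 1 → 0 → 4: 7+1+2+2+9 = 21
5 → 6 → 9 → 0 → 4: 7+1+3+9 = 20
The minimum is 13 via 5 → 6 → 9 → 4.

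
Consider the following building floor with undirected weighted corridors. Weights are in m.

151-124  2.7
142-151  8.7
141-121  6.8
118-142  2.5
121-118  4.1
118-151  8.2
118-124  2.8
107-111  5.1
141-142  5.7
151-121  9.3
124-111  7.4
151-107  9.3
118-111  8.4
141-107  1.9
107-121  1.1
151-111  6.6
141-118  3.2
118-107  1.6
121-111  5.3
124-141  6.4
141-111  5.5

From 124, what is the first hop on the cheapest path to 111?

111

Candidate routes:
124–151–111: 2.7+6.6 = 9.3
124–111: 7.4 = 7.4
Cheapest is 124–111 at 7.4 m.
So from 124 the first move is to 111.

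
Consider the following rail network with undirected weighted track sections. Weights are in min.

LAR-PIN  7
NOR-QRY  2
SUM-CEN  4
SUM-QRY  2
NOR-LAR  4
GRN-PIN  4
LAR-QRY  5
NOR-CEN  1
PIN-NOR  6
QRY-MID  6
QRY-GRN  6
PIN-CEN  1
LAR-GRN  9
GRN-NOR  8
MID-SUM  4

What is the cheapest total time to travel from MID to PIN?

Shortest distances from MID:
MID: 0
SUM: 4  (via MID)
QRY: 6  (via MID)
NOR: 8  (via QRY)
CEN: 8  (via SUM)
PIN: 9  (via CEN)
Shortest route: MID–SUM–CEN–PIN = 9 min.

9 min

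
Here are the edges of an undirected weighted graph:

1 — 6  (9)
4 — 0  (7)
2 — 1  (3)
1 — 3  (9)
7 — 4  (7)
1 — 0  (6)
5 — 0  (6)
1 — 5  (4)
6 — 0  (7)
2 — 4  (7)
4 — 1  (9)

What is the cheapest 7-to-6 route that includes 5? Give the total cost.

33

Best 7 to 5: 7–4–0–5 costing 20
Shortest 5→6: 5–1–6 = 13
Total via 5: 20 + 13 = 33.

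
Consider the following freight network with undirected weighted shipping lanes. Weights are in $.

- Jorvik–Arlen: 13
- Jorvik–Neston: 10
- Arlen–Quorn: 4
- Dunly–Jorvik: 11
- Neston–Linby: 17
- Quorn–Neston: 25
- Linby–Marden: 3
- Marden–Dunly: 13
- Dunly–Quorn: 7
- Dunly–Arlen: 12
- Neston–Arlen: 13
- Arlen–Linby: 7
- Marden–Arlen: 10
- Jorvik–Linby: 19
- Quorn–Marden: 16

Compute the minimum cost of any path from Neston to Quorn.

$17

Shortest distances from Neston:
Neston: 0
Jorvik: 10  (via Neston)
Arlen: 13  (via Neston)
Quorn: 17  (via Arlen)
Shortest route: Neston–Arlen–Quorn = $17.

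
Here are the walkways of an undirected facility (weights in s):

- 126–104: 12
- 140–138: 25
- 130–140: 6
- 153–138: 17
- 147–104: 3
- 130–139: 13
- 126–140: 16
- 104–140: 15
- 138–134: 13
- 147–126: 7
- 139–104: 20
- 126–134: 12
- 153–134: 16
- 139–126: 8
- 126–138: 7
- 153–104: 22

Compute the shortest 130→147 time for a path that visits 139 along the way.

Shortest 130→139: 130–139 = 13
Shortest 139→147: 139–126–147 = 15
Total via 139: 13 + 15 = 28 s.

28 s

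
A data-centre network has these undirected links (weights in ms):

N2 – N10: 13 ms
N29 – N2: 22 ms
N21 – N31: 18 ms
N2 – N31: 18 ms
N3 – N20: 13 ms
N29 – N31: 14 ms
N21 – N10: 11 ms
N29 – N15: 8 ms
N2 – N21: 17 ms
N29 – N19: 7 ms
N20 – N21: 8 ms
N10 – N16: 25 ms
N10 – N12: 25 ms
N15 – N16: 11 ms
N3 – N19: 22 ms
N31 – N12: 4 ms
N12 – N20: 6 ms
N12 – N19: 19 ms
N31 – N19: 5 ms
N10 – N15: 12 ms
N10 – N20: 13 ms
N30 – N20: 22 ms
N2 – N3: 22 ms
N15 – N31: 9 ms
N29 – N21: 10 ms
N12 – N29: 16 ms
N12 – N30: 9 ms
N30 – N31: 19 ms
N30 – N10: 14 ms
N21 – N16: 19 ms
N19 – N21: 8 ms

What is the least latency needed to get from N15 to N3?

32 ms

Candidate routes:
N15–N31–N12–N20–N3: 9+4+6+13 = 32
N15–N10–N20–N3: 12+13+13 = 38
N15–N29–N19–N3: 8+7+22 = 37
N15–N31–N19–N3: 9+5+22 = 36
Cheapest is N15–N31–N12–N20–N3 at 32 ms.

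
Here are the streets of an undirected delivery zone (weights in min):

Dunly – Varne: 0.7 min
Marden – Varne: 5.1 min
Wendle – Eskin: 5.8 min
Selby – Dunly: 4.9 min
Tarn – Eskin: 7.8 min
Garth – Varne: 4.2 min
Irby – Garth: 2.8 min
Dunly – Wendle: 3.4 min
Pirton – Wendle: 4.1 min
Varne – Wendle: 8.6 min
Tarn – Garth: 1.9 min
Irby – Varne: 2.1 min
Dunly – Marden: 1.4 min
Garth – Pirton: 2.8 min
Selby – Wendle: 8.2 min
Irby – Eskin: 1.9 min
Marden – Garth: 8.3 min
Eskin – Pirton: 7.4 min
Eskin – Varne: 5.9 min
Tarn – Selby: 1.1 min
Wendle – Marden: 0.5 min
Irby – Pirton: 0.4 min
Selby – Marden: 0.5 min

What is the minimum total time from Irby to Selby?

4.7 min

Candidate routes:
Irby–Pirton–Wendle–Marden–Selby: 0.4+4.1+0.5+0.5 = 5.5
Irby–Pirton–Garth–Tarn–Selby: 0.4+2.8+1.9+1.1 = 6.2
Irby–Garth–Tarn–Selby: 2.8+1.9+1.1 = 5.8
Irby–Varne–Dunly–Marden–Selby: 2.1+0.7+1.4+0.5 = 4.7
Cheapest is Irby–Varne–Dunly–Marden–Selby at 4.7 min.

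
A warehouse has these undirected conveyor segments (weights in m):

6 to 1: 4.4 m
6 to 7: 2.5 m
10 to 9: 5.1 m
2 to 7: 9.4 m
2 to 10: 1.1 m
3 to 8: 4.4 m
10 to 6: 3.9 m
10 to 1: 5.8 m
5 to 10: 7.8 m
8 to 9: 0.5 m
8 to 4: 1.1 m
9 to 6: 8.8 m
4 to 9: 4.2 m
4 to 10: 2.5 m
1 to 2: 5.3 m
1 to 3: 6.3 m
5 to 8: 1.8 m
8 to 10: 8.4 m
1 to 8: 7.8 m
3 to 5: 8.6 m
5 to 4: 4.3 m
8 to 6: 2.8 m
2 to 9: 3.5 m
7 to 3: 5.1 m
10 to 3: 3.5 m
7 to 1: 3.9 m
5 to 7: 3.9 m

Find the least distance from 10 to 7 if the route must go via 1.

9.7 m

Best 10 to 1: 10 → 1 costing 5.8
Shortest 1→7: 1 → 7 = 3.9
Total via 1: 5.8 + 3.9 = 9.7 m.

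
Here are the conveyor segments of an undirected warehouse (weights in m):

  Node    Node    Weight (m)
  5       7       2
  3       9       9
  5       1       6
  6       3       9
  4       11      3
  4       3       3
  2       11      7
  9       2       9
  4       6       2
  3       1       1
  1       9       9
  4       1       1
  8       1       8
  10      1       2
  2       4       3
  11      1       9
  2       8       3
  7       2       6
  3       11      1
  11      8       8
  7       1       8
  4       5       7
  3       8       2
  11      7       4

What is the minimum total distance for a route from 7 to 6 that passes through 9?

Shortest 7→9: 7–11–3–9 = 14
Shortest 9→6: 9–1–4–6 = 12
Total via 9: 14 + 12 = 26 m.

26 m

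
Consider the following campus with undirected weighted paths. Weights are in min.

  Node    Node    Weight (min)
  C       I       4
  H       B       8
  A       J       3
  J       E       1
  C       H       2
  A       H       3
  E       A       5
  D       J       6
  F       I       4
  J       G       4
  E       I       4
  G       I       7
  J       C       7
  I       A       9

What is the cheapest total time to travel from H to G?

10 min

Settle nodes by increasing distance from H:
H: 0
C: 2  (via H)
A: 3  (via H)
I: 6  (via C)
J: 6  (via A)
E: 7  (via J)
B: 8  (via H)
F: 10  (via I)
G: 10  (via J)
Shortest route: H → A → J → G = 10 min.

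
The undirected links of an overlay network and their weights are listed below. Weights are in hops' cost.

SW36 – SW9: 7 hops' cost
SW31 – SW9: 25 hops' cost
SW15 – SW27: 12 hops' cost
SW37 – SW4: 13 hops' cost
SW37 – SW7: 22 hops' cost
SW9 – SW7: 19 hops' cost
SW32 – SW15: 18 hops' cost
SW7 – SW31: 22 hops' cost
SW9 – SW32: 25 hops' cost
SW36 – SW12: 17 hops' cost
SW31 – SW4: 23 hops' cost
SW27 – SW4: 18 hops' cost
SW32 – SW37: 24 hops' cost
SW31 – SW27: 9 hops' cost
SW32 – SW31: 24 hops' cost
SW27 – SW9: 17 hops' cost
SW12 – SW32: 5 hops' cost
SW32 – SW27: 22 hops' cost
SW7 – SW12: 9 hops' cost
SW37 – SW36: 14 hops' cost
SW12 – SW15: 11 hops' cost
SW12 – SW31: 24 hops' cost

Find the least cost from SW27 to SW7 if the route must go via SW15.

32 hops' cost

Best SW27 to SW15: SW27–SW15 costing 12
Shortest SW15→SW7: SW15–SW12–SW7 = 20
Total via SW15: 12 + 20 = 32 hops' cost.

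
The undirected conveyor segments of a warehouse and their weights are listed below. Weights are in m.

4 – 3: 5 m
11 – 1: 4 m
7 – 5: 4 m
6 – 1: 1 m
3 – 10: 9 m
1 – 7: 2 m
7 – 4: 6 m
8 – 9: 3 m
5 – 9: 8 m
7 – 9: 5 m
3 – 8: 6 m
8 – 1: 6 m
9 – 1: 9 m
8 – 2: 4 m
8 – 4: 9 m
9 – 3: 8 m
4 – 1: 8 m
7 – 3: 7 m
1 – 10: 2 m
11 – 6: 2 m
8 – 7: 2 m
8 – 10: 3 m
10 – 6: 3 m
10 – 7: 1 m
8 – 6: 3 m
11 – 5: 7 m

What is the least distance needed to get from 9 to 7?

Enumerating some paths:
9 → 7: 5 = 5
9 → 8 → 10 → 7: 3+3+1 = 7
The minimum is 5 m via 9 → 7.

5 m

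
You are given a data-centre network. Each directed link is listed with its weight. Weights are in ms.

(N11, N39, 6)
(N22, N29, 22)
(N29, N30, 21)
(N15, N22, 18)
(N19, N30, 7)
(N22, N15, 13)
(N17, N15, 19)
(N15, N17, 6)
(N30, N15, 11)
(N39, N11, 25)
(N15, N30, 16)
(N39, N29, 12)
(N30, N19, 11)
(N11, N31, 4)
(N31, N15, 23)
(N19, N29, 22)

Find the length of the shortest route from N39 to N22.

Compare a few routes:
N39 - N11 - N31 - N15 - N22: 25+4+23+18 = 70
N39 - N29 - N30 - N15 - N22: 12+21+11+18 = 62
The minimum is 62 ms via N39 - N29 - N30 - N15 - N22.

62 ms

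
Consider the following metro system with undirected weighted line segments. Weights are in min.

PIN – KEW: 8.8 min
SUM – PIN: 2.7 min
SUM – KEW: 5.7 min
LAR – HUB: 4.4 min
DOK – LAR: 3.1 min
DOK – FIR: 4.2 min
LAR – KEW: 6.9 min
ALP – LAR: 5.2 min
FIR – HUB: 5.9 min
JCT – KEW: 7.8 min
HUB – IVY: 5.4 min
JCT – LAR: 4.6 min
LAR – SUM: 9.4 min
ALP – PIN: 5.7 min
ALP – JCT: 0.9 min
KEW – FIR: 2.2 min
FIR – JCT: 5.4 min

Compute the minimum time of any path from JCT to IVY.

Settle nodes by increasing distance from JCT:
JCT: 0
ALP: 0.9  (via JCT)
LAR: 4.6  (via JCT)
FIR: 5.4  (via JCT)
PIN: 6.6  (via ALP)
KEW: 7.6  (via FIR)
DOK: 7.7  (via LAR)
HUB: 9  (via LAR)
SUM: 9.3  (via PIN)
IVY: 14.4  (via HUB)
Shortest route: JCT–LAR–HUB–IVY = 14.4 min.

14.4 min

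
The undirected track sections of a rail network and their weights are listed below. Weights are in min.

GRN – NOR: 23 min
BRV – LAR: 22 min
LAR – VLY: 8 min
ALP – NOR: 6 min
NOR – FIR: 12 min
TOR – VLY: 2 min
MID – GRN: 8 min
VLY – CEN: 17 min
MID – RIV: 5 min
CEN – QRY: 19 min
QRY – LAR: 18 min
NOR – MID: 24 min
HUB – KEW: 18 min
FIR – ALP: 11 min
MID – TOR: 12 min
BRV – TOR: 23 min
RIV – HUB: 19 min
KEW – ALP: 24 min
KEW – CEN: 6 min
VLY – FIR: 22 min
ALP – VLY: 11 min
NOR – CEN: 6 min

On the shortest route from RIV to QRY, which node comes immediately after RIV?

Compare a few routes:
RIV → MID → TOR → VLY → LAR → QRY: 5+12+2+8+18 = 45
RIV → MID → NOR → CEN → QRY: 5+24+6+19 = 54
Cheapest is RIV → MID → TOR → VLY → LAR → QRY at 45 min.
So from RIV the first move is to MID.

MID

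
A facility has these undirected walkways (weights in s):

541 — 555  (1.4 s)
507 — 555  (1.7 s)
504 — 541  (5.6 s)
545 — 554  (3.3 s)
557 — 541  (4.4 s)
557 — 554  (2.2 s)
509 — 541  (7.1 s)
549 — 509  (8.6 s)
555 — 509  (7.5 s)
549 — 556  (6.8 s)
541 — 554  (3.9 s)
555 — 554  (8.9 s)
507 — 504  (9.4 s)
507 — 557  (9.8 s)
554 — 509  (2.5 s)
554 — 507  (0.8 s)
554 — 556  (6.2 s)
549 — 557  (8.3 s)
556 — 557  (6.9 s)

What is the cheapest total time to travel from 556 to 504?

Enumerating some paths:
556 - 554 - 557 - 541 - 504: 6.2+2.2+4.4+5.6 = 18.4
556 - 557 - 541 - 504: 6.9+4.4+5.6 = 16.9
556 - 554 - 541 - 504: 6.2+3.9+5.6 = 15.7
556 - 554 - 507 - 504: 6.2+0.8+9.4 = 16.4
Cheapest is 556 - 554 - 541 - 504 at 15.7 s.

15.7 s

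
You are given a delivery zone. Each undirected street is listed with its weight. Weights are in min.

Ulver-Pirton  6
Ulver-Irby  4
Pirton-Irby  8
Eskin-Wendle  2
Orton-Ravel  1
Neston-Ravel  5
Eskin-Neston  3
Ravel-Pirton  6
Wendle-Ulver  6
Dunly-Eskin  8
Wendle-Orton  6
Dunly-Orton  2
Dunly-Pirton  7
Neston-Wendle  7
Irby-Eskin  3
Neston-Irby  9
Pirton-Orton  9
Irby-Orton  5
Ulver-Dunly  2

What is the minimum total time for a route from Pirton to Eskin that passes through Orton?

Best Pirton to Orton: Pirton–Ravel–Orton costing 7
Best Orton to Eskin: Orton–Irby–Eskin costing 8
Total via Orton: 7 + 8 = 15 min.

15 min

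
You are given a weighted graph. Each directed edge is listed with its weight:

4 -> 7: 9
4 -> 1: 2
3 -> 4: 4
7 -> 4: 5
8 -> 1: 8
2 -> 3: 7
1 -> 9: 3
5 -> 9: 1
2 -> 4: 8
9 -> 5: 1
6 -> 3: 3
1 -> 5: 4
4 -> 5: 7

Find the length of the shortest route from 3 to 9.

9

Running Dijkstra from 3:
3: 0
4: 4  (via 3)
1: 6  (via 4)
9: 9  (via 1)
Shortest route: 3–4–1–9 = 9.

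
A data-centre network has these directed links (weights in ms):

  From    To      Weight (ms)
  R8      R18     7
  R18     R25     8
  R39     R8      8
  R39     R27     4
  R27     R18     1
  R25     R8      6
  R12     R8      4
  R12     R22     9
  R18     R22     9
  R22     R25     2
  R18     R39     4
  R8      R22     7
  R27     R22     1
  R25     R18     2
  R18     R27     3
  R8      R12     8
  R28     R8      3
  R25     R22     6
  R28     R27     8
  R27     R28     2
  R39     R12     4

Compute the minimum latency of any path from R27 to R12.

Settle nodes by increasing distance from R27:
R27: 0
R22: 1  (via R27)
R18: 1  (via R27)
R28: 2  (via R27)
R25: 3  (via R22)
R8: 5  (via R28)
R39: 5  (via R18)
R12: 9  (via R39)
Shortest route: R27–R18–R39–R12 = 9 ms.

9 ms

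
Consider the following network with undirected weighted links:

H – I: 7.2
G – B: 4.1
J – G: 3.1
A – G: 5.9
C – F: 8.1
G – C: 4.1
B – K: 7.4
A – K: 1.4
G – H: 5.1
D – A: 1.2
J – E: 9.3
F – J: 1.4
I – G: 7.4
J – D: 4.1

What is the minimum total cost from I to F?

11.9

Enumerating some paths:
I → G → J → F: 7.4+3.1+1.4 = 11.9
I → H → G → J → F: 7.2+5.1+3.1+1.4 = 16.8
I → G → C → F: 7.4+4.1+8.1 = 19.6
The minimum is 11.9 via I → G → J → F.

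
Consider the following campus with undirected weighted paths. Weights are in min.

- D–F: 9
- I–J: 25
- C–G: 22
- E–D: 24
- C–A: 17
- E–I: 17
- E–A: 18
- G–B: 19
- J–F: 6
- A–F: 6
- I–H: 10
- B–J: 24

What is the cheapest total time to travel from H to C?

Enumerating some paths:
H → I → J → B → G → C: 10+25+24+19+22 = 100
H → I → E → A → C: 10+17+18+17 = 62
H → I → E → D → F → A → C: 10+17+24+9+6+17 = 83
H → I → J → F → A → C: 10+25+6+6+17 = 64
The minimum is 62 min via H → I → E → A → C.

62 min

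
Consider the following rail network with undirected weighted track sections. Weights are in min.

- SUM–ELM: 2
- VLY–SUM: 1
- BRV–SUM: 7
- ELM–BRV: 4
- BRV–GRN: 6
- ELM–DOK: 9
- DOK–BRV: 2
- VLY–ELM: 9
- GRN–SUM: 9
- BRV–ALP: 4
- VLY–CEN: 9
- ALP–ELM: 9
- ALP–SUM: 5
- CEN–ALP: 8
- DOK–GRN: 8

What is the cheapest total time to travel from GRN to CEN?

18 min

Settle nodes by increasing distance from GRN:
GRN: 0
BRV: 6  (via GRN)
DOK: 8  (via GRN)
SUM: 9  (via GRN)
ALP: 10  (via BRV)
VLY: 10  (via SUM)
ELM: 10  (via BRV)
CEN: 18  (via ALP)
Shortest route: GRN → BRV → ALP → CEN = 18 min.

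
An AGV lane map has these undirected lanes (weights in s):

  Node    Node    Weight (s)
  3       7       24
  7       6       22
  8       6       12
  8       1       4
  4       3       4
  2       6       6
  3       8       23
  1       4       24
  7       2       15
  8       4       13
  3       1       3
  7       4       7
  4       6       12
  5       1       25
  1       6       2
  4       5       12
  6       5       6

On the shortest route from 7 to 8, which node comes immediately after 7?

4

Candidate routes:
7–4–3–1–8: 7+4+3+4 = 18
7–4–8: 7+13 = 20
7–4–6–1–8: 7+12+2+4 = 25
The minimum is 18 s via 7–4–3–1–8.
So from 7 the first move is to 4.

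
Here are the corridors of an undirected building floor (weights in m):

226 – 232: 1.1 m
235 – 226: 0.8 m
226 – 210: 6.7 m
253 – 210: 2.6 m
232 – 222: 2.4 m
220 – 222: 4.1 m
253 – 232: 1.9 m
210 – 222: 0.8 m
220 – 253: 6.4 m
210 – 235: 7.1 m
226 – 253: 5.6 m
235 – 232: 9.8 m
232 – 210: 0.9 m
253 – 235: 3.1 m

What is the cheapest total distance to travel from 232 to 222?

Shortest distances from 232:
232: 0
210: 0.9  (via 232)
226: 1.1  (via 232)
222: 1.7  (via 210)
Shortest route: 232–210–222 = 1.7 m.

1.7 m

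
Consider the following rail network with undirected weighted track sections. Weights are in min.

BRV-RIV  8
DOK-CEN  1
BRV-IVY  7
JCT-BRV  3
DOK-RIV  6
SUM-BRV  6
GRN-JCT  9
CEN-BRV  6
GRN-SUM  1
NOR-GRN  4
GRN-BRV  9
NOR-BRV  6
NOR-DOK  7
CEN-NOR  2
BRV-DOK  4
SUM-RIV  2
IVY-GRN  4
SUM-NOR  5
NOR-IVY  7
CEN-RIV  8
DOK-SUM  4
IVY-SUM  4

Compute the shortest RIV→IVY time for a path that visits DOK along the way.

Best RIV to DOK: RIV–DOK costing 6
Best DOK to IVY: DOK–SUM–IVY costing 8
Total via DOK: 6 + 8 = 14 min.

14 min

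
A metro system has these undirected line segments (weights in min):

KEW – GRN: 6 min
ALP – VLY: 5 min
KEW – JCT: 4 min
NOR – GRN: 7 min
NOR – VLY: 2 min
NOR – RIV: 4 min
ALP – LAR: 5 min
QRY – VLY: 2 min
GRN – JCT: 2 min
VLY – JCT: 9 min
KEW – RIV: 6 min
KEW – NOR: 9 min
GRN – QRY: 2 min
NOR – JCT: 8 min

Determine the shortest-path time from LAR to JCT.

Enumerating some paths:
LAR - ALP - VLY - NOR - JCT: 5+5+2+8 = 20
LAR - ALP - VLY - QRY - GRN - JCT: 5+5+2+2+2 = 16
LAR - ALP - VLY - JCT: 5+5+9 = 19
LAR - ALP - VLY - NOR - GRN - JCT: 5+5+2+7+2 = 21
The minimum is 16 min via LAR - ALP - VLY - QRY - GRN - JCT.

16 min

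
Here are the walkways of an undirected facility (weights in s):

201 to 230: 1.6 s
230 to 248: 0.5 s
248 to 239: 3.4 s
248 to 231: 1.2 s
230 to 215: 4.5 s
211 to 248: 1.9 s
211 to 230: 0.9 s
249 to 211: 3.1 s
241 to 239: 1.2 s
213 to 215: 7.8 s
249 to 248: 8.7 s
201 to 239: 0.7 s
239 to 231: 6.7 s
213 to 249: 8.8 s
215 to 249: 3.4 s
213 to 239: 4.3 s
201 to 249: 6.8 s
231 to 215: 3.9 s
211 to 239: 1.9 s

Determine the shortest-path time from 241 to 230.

3.5 s

Candidate routes:
241–239–211–230: 1.2+1.9+0.9 = 4
241–239–201–230: 1.2+0.7+1.6 = 3.5
Cheapest is 241–239–201–230 at 3.5 s.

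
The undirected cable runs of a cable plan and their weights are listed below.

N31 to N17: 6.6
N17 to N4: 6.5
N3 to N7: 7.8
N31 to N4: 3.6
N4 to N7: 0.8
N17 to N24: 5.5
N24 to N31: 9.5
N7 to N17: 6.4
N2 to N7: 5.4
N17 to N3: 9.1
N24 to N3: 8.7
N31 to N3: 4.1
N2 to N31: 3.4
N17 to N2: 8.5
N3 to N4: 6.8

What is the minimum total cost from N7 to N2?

Candidate routes:
N7 → N2: 5.4 = 5.4
N7 → N4 → N31 → N2: 0.8+3.6+3.4 = 7.8
Cheapest is N7 → N2 at 5.4.

5.4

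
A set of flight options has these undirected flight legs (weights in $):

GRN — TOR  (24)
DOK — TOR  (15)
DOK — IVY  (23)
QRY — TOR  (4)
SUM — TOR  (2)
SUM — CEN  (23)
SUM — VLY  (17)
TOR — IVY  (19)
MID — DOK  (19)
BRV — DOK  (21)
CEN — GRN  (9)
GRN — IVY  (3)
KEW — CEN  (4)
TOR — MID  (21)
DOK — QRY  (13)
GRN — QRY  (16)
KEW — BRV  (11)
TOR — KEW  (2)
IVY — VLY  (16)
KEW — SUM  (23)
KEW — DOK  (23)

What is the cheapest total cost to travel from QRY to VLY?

$23

Running Dijkstra from QRY:
QRY: 0
TOR: 4  (via QRY)
SUM: 6  (via TOR)
KEW: 6  (via TOR)
CEN: 10  (via KEW)
DOK: 13  (via QRY)
GRN: 16  (via QRY)
BRV: 17  (via KEW)
IVY: 19  (via GRN)
VLY: 23  (via SUM)
Shortest route: QRY → TOR → SUM → VLY = $23.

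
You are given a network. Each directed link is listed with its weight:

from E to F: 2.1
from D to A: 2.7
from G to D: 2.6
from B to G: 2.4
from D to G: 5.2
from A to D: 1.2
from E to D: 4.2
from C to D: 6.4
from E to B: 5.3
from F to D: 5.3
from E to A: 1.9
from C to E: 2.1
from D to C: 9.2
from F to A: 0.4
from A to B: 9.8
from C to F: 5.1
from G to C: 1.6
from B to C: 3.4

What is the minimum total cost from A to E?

10.1

Running Dijkstra from A:
A: 0
D: 1.2  (via A)
G: 6.4  (via D)
C: 8  (via G)
B: 9.8  (via A)
E: 10.1  (via C)
Shortest route: A–D–G–C–E = 10.1.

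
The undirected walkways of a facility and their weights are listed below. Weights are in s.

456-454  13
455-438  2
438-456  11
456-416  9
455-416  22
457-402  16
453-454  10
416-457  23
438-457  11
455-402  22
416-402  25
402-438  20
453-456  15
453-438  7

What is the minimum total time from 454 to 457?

28 s

Compare a few routes:
454–453–438–457: 10+7+11 = 28
454–456–438–457: 13+11+11 = 35
The minimum is 28 s via 454–453–438–457.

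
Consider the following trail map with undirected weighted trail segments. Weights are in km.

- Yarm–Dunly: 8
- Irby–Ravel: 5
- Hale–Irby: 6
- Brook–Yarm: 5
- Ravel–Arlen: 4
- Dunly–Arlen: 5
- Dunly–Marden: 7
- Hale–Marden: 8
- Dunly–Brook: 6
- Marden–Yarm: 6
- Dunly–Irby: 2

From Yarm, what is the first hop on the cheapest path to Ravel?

Candidate routes:
Yarm → Dunly → Arlen → Ravel: 8+5+4 = 17
Yarm → Dunly → Irby → Ravel: 8+2+5 = 15
The minimum is 15 km via Yarm → Dunly → Irby → Ravel.
So from Yarm the first move is to Dunly.

Dunly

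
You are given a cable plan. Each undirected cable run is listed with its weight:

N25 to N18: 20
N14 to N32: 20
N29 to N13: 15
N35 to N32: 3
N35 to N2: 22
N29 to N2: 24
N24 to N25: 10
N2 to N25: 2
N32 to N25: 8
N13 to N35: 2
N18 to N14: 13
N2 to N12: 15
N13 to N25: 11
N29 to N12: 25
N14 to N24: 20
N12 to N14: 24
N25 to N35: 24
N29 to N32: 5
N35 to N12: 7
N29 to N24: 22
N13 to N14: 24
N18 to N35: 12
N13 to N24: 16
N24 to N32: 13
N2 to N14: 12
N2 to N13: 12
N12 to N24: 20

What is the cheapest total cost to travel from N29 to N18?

Candidate routes:
N29 - N13 - N35 - N18: 15+2+12 = 29
N29 - N32 - N35 - N18: 5+3+12 = 20
Cheapest is N29 - N32 - N35 - N18 at 20.

20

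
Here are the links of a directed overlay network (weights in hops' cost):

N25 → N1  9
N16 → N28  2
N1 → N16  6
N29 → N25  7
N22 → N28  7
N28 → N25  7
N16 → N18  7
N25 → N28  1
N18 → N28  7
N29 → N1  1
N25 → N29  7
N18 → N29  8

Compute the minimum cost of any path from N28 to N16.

21 hops' cost

Shortest distances from N28:
N28: 0
N25: 7  (via N28)
N29: 14  (via N25)
N1: 15  (via N29)
N16: 21  (via N1)
Shortest route: N28–N25–N29–N1–N16 = 21 hops' cost.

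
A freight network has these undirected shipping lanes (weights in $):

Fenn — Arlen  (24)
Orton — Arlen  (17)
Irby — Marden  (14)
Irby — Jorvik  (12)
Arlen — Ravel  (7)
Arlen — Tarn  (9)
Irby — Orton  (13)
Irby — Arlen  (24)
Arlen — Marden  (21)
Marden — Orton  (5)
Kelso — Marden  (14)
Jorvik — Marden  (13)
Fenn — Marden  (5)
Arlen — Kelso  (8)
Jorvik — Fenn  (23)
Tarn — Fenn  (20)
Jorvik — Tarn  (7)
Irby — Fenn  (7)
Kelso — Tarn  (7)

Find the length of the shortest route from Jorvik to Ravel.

Shortest distances from Jorvik:
Jorvik: 0
Tarn: 7  (via Jorvik)
Irby: 12  (via Jorvik)
Marden: 13  (via Jorvik)
Kelso: 14  (via Tarn)
Arlen: 16  (via Tarn)
Orton: 18  (via Marden)
Fenn: 18  (via Marden)
Ravel: 23  (via Arlen)
Shortest route: Jorvik–Tarn–Arlen–Ravel = $23.

$23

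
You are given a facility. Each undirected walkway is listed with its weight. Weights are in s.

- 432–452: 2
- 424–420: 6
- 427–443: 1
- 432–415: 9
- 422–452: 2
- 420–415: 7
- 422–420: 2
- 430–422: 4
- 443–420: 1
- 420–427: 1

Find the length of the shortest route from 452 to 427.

Enumerating some paths:
452–422–420–427: 2+2+1 = 5
452–422–420–443–427: 2+2+1+1 = 6
Cheapest is 452–422–420–427 at 5 s.

5 s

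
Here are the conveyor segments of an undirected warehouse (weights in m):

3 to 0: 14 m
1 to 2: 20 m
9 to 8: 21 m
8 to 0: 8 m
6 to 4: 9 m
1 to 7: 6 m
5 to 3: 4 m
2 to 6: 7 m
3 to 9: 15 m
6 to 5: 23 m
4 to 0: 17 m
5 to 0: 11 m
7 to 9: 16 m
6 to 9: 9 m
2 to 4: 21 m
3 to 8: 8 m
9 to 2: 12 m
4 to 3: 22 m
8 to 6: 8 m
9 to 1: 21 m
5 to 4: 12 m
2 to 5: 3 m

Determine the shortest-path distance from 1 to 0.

Settle nodes by increasing distance from 1:
1: 0
7: 6  (via 1)
2: 20  (via 1)
9: 21  (via 1)
5: 23  (via 2)
3: 27  (via 5)
6: 27  (via 2)
0: 34  (via 5)
Shortest route: 1 → 2 → 5 → 0 = 34 m.

34 m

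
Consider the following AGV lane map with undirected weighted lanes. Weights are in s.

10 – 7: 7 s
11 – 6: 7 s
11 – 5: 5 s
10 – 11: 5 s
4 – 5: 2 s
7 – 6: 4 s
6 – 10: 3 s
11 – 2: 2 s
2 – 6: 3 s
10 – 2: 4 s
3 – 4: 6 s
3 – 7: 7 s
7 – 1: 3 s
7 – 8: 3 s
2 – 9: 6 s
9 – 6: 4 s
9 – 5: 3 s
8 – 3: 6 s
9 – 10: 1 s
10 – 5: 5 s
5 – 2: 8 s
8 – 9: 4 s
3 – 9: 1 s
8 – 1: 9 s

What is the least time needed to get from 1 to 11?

12 s

Compare a few routes:
1 - 7 - 6 - 10 - 11: 3+4+3+5 = 15
1 - 7 - 6 - 2 - 11: 3+4+3+2 = 12
1 - 7 - 6 - 11: 3+4+7 = 14
1 - 7 - 10 - 11: 3+7+5 = 15
The minimum is 12 s via 1 - 7 - 6 - 2 - 11.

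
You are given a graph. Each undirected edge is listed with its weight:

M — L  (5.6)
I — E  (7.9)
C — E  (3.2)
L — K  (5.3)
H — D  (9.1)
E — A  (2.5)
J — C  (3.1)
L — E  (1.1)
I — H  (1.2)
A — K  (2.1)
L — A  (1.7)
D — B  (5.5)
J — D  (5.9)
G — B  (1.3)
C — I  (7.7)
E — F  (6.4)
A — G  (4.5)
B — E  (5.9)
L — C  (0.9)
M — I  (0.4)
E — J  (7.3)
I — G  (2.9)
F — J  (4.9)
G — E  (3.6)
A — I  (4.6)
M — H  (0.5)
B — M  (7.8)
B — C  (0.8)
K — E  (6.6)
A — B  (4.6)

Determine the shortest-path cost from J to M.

Settle nodes by increasing distance from J:
J: 0
C: 3.1  (via J)
B: 3.9  (via C)
L: 4  (via C)
F: 4.9  (via J)
E: 5.1  (via L)
G: 5.2  (via B)
A: 5.7  (via L)
D: 5.9  (via J)
K: 7.8  (via A)
I: 8.1  (via G)
M: 8.5  (via I)
Shortest route: J → C → B → G → I → M = 8.5.

8.5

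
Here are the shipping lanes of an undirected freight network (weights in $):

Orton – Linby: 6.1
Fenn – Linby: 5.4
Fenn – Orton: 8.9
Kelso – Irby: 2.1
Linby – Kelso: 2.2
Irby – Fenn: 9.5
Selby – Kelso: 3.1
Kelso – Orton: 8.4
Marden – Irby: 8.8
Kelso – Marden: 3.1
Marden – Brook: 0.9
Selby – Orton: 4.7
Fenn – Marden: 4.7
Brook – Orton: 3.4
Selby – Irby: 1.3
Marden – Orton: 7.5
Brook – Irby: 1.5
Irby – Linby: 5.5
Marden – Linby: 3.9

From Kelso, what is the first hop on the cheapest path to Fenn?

Linby

Enumerating some paths:
Kelso–Marden–Fenn: 3.1+4.7 = 7.8
Kelso–Linby–Fenn: 2.2+5.4 = 7.6
The minimum is $7.6 via Kelso–Linby–Fenn.
So from Kelso the first move is to Linby.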